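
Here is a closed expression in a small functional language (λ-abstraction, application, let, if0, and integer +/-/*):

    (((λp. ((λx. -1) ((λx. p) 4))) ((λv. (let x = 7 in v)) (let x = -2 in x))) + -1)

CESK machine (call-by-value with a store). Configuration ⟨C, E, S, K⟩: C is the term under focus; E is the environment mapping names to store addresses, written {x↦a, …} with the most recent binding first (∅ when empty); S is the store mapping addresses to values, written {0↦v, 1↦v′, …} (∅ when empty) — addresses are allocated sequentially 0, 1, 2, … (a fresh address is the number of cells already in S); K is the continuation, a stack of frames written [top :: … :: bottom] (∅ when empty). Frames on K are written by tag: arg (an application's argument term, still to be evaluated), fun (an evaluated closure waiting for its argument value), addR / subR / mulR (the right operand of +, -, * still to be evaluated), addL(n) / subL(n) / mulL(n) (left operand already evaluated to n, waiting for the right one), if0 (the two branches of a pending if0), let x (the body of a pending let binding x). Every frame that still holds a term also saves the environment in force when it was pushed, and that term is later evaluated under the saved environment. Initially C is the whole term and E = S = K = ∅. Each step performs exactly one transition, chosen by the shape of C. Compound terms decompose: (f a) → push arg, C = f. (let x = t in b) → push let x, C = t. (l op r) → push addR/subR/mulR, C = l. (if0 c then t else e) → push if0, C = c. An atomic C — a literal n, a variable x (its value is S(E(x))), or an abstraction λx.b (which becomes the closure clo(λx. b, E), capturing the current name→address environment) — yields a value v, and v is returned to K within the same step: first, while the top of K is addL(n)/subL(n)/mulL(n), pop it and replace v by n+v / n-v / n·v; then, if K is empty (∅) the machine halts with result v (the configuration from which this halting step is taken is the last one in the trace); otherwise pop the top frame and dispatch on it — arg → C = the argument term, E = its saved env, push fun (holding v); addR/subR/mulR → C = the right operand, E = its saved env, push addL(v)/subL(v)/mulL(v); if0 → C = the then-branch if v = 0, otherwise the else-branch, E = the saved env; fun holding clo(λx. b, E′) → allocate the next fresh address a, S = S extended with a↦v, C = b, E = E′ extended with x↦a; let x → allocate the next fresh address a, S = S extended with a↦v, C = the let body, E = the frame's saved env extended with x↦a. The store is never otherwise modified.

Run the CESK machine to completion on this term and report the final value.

Answer: -2

Machine steps:
step 0: <C=(((λp. ((λx. -1) ((λx. p) 4))) ((λv. (let x = 7 in v)) (let x = -2 in x))) + -1), E=∅, S=∅, K=∅>
step 1: <C=((λp. ((λx. -1) ((λx. p) 4))) ((λv. (let x = 7 in v)) (let x = -2 in x))), E=∅, S=∅, K=[addR]>
step 2: <C=(λp. ((λx. -1) ((λx. p) 4))), E=∅, S=∅, K=[arg :: addR]>
step 3: <C=((λv. (let x = 7 in v)) (let x = -2 in x)), E=∅, S=∅, K=[fun :: addR]>
step 4: <C=(λv. (let x = 7 in v)), E=∅, S=∅, K=[arg :: fun :: addR]>
step 5: <C=(let x = -2 in x), E=∅, S=∅, K=[fun :: fun :: addR]>
step 6: <C=-2, E=∅, S=∅, K=[let x :: fun :: fun :: addR]>
step 7: <C=x, E={x↦0}, S={0↦-2}, K=[fun :: fun :: addR]>
step 8: <C=(let x = 7 in v), E={v↦1}, S={0↦-2, 1↦-2}, K=[fun :: addR]>
step 9: <C=7, E={v↦1}, S={0↦-2, 1↦-2}, K=[let x :: fun :: addR]>
step 10: <C=v, E={x↦2, v↦1}, S={0↦-2, 1↦-2, 2↦7}, K=[fun :: addR]>
step 11: <C=((λx. -1) ((λx. p) 4)), E={p↦3}, S={0↦-2, 1↦-2, 2↦7, 3↦-2}, K=[addR]>
step 12: <C=(λx. -1), E={p↦3}, S={0↦-2, 1↦-2, 2↦7, 3↦-2}, K=[arg :: addR]>
step 13: <C=((λx. p) 4), E={p↦3}, S={0↦-2, 1↦-2, 2↦7, 3↦-2}, K=[fun :: addR]>
step 14: <C=(λx. p), E={p↦3}, S={0↦-2, 1↦-2, 2↦7, 3↦-2}, K=[arg :: fun :: addR]>
step 15: <C=4, E={p↦3}, S={0↦-2, 1↦-2, 2↦7, 3↦-2}, K=[fun :: fun :: addR]>
step 16: <C=p, E={x↦4, p↦3}, S={0↦-2, 1↦-2, 2↦7, 3↦-2, 4↦4}, K=[fun :: addR]>
step 17: <C=-1, E={x↦5, p↦3}, S={0↦-2, 1↦-2, 2↦7, 3↦-2, 4↦4, 5↦-2}, K=[addR]>
step 18: <C=-1, E=∅, S={0↦-2, 1↦-2, 2↦7, 3↦-2, 4↦4, 5↦-2}, K=[addL(-1)]>
→ final value -2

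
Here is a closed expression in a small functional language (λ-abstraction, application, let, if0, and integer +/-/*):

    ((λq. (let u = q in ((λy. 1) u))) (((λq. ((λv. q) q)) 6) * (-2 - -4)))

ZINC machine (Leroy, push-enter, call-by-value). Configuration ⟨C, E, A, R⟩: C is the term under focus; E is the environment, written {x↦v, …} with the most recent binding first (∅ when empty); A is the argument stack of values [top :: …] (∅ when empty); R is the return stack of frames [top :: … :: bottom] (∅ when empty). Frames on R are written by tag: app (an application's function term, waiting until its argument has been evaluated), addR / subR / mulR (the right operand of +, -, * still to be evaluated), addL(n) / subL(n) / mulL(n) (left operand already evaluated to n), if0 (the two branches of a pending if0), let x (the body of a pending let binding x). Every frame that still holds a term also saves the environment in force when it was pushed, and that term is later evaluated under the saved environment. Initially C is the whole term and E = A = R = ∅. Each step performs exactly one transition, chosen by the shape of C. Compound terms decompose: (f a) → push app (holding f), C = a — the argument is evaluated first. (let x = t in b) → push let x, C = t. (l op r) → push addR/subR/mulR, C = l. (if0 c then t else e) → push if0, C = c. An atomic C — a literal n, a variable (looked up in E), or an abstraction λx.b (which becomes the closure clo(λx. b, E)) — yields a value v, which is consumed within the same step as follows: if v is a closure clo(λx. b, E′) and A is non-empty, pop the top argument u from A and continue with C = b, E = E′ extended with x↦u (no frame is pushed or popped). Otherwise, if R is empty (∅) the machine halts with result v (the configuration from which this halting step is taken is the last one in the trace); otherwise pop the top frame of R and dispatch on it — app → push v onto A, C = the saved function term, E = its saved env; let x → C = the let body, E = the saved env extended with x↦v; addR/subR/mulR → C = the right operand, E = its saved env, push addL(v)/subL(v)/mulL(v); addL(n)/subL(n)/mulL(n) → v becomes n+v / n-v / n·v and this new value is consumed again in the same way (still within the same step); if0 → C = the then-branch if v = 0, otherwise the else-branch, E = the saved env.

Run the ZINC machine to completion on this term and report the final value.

Answer: 1

Execution trace:
step 0: <C=((λq. (let u = q in ((λy. 1) u))) (((λq. ((λv. q) q)) 6) * (-2 - -4))), E=∅, A=∅, R=∅>
step 1: <C=(((λq. ((λv. q) q)) 6) * (-2 - -4)), E=∅, A=∅, R=[app]>
step 2: <C=((λq. ((λv. q) q)) 6), E=∅, A=∅, R=[mulR :: app]>
step 3: <C=6, E=∅, A=∅, R=[app :: mulR :: app]>
step 4: <C=(λq. ((λv. q) q)), E=∅, A=[6], R=[mulR :: app]>
step 5: <C=((λv. q) q), E={q↦6}, A=∅, R=[mulR :: app]>
step 6: <C=q, E={q↦6}, A=∅, R=[app :: mulR :: app]>
step 7: <C=(λv. q), E={q↦6}, A=[6], R=[mulR :: app]>
step 8: <C=q, E={v↦6, q↦6}, A=∅, R=[mulR :: app]>
step 9: <C=(-2 - -4), E=∅, A=∅, R=[mulL(6) :: app]>
step 10: <C=-2, E=∅, A=∅, R=[subR :: mulL(6) :: app]>
step 11: <C=-4, E=∅, A=∅, R=[subL(-2) :: mulL(6) :: app]>
step 12: <C=(λq. (let u = q in ((λy. 1) u))), E=∅, A=[12], R=∅>
step 13: <C=(let u = q in ((λy. 1) u)), E={q↦12}, A=∅, R=∅>
step 14: <C=q, E={q↦12}, A=∅, R=[let u]>
step 15: <C=((λy. 1) u), E={u↦12, q↦12}, A=∅, R=∅>
step 16: <C=u, E={u↦12, q↦12}, A=∅, R=[app]>
step 17: <C=(λy. 1), E={u↦12, q↦12}, A=[12], R=∅>
step 18: <C=1, E={y↦12, u↦12, q↦12}, A=∅, R=∅>
→ final value 1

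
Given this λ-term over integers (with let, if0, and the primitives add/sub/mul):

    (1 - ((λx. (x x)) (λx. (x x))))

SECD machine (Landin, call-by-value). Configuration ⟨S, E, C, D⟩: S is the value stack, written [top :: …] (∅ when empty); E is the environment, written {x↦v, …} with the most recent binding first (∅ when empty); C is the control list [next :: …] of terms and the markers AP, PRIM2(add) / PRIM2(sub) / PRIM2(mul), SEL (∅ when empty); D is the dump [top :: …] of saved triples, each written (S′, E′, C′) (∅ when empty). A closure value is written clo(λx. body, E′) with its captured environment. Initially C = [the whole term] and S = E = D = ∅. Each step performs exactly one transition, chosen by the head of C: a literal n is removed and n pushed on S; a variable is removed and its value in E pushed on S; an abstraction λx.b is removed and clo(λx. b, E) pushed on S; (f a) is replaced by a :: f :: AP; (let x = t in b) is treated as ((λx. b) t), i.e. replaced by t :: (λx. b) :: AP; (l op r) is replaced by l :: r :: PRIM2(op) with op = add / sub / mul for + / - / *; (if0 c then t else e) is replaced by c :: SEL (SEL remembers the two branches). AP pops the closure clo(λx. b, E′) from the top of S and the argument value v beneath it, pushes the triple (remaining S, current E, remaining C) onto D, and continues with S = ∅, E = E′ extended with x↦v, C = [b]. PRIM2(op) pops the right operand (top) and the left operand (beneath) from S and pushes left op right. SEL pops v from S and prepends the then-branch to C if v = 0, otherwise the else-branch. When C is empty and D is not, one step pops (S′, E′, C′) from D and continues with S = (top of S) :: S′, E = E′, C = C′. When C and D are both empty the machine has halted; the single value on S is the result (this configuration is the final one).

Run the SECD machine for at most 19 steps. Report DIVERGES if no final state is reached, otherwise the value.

Answer: DIVERGES (no final state within 19 steps)

Execution trace:
[0] <S=∅, E=∅, C=[(1 - ((λx. (x x)) (λx. (x x))))], D=∅>
[1] <S=∅, E=∅, C=[1 :: ((λx. (x x)) (λx. (x x))) :: PRIM2(sub)], D=∅>
[2] <S=[1], E=∅, C=[((λx. (x x)) (λx. (x x))) :: PRIM2(sub)], D=∅>
[3] <S=[1], E=∅, C=[(λx. (x x)) :: (λx. (x x)) :: AP :: PRIM2(sub)], D=∅>
[4] <S=[clo(λx. (x x), ∅) :: 1], E=∅, C=[(λx. (x x)) :: AP :: PRIM2(sub)], D=∅>
[5] <S=[clo(λx. (x x), ∅) :: clo(λx. (x x), ∅) :: 1], E=∅, C=[AP :: PRIM2(sub)], D=∅>
[6] <S=∅, E={x↦clo(λx. (x x), ∅)}, C=[(x x)], D=[([1], ∅, [PRIM2(sub)])]>
[7] <S=∅, E={x↦clo(λx. (x x), ∅)}, C=[x :: x :: AP], D=[([1], ∅, [PRIM2(sub)])]>
[8] <S=[clo(λx. (x x), ∅)], E={x↦clo(λx. (x x), ∅)}, C=[x :: AP], D=[([1], ∅, [PRIM2(sub)])]>
[9] <S=[clo(λx. (x x), ∅) :: clo(λx. (x x), ∅)], E={x↦clo(λx. (x x), ∅)}, C=[AP], D=[([1], ∅, [PRIM2(sub)])]>
[10] <S=∅, E={x↦clo(λx. (x x), ∅)}, C=[(x x)], D=[(∅, {x↦clo(λx. (x x), ∅)}, ∅) :: ([1], ∅, [PRIM2(sub)])]>
[11] <S=∅, E={x↦clo(λx. (x x), ∅)}, C=[x :: x :: AP], D=[(∅, {x↦clo(λx. (x x), ∅)}, ∅) :: ([1], ∅, [PRIM2(sub)])]>
[12] <S=[clo(λx. (x x), ∅)], E={x↦clo(λx. (x x), ∅)}, C=[x :: AP], D=[(∅, {x↦clo(λx. (x x), ∅)}, ∅) :: ([1], ∅, [PRIM2(sub)])]>
[13] <S=[clo(λx. (x x), ∅) :: clo(λx. (x x), ∅)], E={x↦clo(λx. (x x), ∅)}, C=[AP], D=[(∅, {x↦clo(λx. (x x), ∅)}, ∅) :: ([1], ∅, [PRIM2(sub)])]>
[14] <S=∅, E={x↦clo(λx. (x x), ∅)}, C=[(x x)], D=[(∅, {x↦clo(λx. (x x), ∅)}, ∅) :: (∅, {x↦clo(λx. (x x), ∅)}, ∅) :: ([1], ∅, [PRIM2(sub)])]>
[15] <S=∅, E={x↦clo(λx. (x x), ∅)}, C=[x :: x :: AP], D=[(∅, {x↦clo(λx. (x x), ∅)}, ∅) :: (∅, {x↦clo(λx. (x x), ∅)}, ∅) :: ([1], ∅, [PRIM2(sub)])]>
[16] <S=[clo(λx. (x x), ∅)], E={x↦clo(λx. (x x), ∅)}, C=[x :: AP], D=[(∅, {x↦clo(λx. (x x), ∅)}, ∅) :: (∅, {x↦clo(λx. (x x), ∅)}, ∅) :: ([1], ∅, [PRIM2(sub)])]>
[17] <S=[clo(λx. (x x), ∅) :: clo(λx. (x x), ∅)], E={x↦clo(λx. (x x), ∅)}, C=[AP], D=[(∅, {x↦clo(λx. (x x), ∅)}, ∅) :: (∅, {x↦clo(λx. (x x), ∅)}, ∅) :: ([1], ∅, [PRIM2(sub)])]>
[18] <S=∅, E={x↦clo(λx. (x x), ∅)}, C=[(x x)], D=[(∅, {x↦clo(λx. (x x), ∅)}, ∅) :: (∅, {x↦clo(λx. (x x), ∅)}, ∅) :: (∅, {x↦clo(λx. (x x), ∅)}, ∅) :: ([1], ∅, [PRIM2(sub)])]>
[19] <S=∅, E={x↦clo(λx. (x x), ∅)}, C=[x :: x :: AP], D=[(∅, {x↦clo(λx. (x x), ∅)}, ∅) :: (∅, {x↦clo(λx. (x x), ∅)}, ∅) :: (∅, {x↦clo(λx. (x x), ∅)}, ∅) :: ([1], ∅, [PRIM2(sub)])]>
→ 19 transitions taken and the configuration is still not final: no result within 19 steps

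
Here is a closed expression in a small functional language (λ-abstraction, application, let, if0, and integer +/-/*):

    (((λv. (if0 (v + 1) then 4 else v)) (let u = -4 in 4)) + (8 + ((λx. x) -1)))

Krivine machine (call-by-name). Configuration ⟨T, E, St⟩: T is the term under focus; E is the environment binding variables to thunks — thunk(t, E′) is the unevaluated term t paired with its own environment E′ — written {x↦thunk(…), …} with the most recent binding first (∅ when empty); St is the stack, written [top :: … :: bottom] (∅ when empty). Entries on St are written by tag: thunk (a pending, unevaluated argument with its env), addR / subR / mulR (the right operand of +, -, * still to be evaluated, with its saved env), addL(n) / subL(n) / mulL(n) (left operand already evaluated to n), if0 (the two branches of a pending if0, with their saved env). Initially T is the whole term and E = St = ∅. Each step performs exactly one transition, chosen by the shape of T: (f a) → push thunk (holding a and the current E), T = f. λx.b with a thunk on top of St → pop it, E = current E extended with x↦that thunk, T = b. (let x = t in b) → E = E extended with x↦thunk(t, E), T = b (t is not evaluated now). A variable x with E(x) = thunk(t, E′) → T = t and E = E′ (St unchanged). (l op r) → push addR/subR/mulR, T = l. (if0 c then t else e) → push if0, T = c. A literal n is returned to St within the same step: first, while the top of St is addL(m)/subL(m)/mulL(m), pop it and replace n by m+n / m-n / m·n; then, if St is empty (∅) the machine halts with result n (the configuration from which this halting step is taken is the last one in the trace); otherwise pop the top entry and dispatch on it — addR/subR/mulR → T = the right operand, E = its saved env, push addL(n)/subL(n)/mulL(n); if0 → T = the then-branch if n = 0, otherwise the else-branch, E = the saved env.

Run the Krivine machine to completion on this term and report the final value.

Answer: 11

Machine steps:
[0] <T=(((λv. (if0 (v + 1) then 4 else v)) (let u = -4 in 4)) + (8 + ((λx. x) -1))), E=∅, St=∅>
[1] <T=((λv. (if0 (v + 1) then 4 else v)) (let u = -4 in 4)), E=∅, St=[addR]>
[2] <T=(λv. (if0 (v + 1) then 4 else v)), E=∅, St=[thunk :: addR]>
[3] <T=(if0 (v + 1) then 4 else v), E={v↦thunk((let u = -4 in 4), ∅)}, St=[addR]>
[4] <T=(v + 1), E={v↦thunk((let u = -4 in 4), ∅)}, St=[if0 :: addR]>
[5] <T=v, E={v↦thunk((let u = -4 in 4), ∅)}, St=[addR :: if0 :: addR]>
[6] <T=(let u = -4 in 4), E=∅, St=[addR :: if0 :: addR]>
[7] <T=4, E={u↦thunk(-4, ∅)}, St=[addR :: if0 :: addR]>
[8] <T=1, E={v↦thunk((let u = -4 in 4), ∅)}, St=[addL(4) :: if0 :: addR]>
[9] <T=v, E={v↦thunk((let u = -4 in 4), ∅)}, St=[addR]>
[10] <T=(let u = -4 in 4), E=∅, St=[addR]>
[11] <T=4, E={u↦thunk(-4, ∅)}, St=[addR]>
[12] <T=(8 + ((λx. x) -1)), E=∅, St=[addL(4)]>
[13] <T=8, E=∅, St=[addR :: addL(4)]>
[14] <T=((λx. x) -1), E=∅, St=[addL(8) :: addL(4)]>
[15] <T=(λx. x), E=∅, St=[thunk :: addL(8) :: addL(4)]>
[16] <T=x, E={x↦thunk(-1, ∅)}, St=[addL(8) :: addL(4)]>
[17] <T=-1, E=∅, St=[addL(8) :: addL(4)]>
→ final value 11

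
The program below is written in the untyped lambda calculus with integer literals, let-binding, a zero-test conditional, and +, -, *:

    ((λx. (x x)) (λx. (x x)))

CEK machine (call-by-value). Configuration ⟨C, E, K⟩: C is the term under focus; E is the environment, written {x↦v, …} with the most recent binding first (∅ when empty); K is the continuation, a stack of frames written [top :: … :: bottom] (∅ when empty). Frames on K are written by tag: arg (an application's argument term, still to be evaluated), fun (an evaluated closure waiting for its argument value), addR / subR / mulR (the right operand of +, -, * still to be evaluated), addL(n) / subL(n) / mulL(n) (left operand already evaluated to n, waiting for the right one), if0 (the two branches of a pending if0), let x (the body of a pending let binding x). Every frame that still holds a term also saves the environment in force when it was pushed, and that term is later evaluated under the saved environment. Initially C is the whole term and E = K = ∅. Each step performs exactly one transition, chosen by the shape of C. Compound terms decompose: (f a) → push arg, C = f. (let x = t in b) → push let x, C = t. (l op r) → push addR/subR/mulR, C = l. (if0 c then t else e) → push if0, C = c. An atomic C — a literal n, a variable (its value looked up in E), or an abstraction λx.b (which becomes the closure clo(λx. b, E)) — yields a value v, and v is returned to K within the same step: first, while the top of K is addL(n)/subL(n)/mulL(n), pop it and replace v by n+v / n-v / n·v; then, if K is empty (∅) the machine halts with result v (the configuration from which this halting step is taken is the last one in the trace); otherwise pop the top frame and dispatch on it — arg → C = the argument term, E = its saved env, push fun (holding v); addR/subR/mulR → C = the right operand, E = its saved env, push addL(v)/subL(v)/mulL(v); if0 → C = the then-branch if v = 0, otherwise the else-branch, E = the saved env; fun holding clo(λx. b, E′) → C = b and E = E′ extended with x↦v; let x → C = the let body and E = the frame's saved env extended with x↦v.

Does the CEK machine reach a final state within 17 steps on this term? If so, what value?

t=0: [C=((λx. (x x)) (λx. (x x))) | E=∅ | K=∅]
t=1: [C=(λx. (x x)) | E=∅ | K=[arg]]
t=2: [C=(λx. (x x)) | E=∅ | K=[fun]]
t=3: [C=(x x) | E={x↦clo(λx. (x x), ∅)} | K=∅]
t=4: [C=x | E={x↦clo(λx. (x x), ∅)} | K=[arg]]
t=5: [C=x | E={x↦clo(λx. (x x), ∅)} | K=[fun]]
… configuration repeats with period 3 (steps 3–5 recur indefinitely) …

Answer: DIVERGES (no final state within 17 steps)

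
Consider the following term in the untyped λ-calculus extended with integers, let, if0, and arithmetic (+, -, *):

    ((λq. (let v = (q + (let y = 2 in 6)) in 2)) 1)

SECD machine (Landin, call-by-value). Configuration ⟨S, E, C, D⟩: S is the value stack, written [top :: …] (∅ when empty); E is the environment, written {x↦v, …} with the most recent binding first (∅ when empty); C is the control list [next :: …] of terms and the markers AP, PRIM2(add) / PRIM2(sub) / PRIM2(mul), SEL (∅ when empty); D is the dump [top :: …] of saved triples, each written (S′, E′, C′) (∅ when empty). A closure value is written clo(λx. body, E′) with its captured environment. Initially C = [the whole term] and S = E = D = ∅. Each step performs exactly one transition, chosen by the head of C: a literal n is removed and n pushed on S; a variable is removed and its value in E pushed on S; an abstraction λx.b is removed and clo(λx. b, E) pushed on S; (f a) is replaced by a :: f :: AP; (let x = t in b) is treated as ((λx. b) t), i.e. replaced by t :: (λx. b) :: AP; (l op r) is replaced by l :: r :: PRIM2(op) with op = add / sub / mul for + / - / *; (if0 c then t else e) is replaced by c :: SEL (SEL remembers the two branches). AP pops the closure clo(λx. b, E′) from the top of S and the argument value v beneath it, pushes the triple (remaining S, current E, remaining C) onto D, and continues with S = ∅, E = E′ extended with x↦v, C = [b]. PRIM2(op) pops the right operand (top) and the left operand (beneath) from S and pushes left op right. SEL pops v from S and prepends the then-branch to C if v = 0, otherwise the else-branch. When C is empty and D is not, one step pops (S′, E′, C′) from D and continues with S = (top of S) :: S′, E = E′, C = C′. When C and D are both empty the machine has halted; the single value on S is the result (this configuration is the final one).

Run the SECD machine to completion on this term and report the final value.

Answer: 2

Derivation:
t=0: <S=∅, E=∅, C=[((λq. (let v = (q + (let y = 2 in 6)) in 2)) 1)], D=∅>
t=1: <S=∅, E=∅, C=[1 :: (λq. (let v = (q + (let y = 2 in 6)) in 2)) :: AP], D=∅>
t=2: <S=[1], E=∅, C=[(λq. (let v = (q + (let y = 2 in 6)) in 2)) :: AP], D=∅>
t=3: <S=[clo(λq. (let v = (q + (let y = 2 in 6)) in 2), ∅) :: 1], E=∅, C=[AP], D=∅>
t=4: <S=∅, E={q↦1}, C=[(let v = (q + (let y = 2 in 6)) in 2)], D=[(∅, ∅, ∅)]>
t=5: <S=∅, E={q↦1}, C=[(q + (let y = 2 in 6)) :: (λv. 2) :: AP], D=[(∅, ∅, ∅)]>
t=6: <S=∅, E={q↦1}, C=[q :: (let y = 2 in 6) :: PRIM2(add) :: (λv. 2) :: AP], D=[(∅, ∅, ∅)]>
t=7: <S=[1], E={q↦1}, C=[(let y = 2 in 6) :: PRIM2(add) :: (λv. 2) :: AP], D=[(∅, ∅, ∅)]>
t=8: <S=[1], E={q↦1}, C=[2 :: (λy. 6) :: AP :: PRIM2(add) :: (λv. 2) :: AP], D=[(∅, ∅, ∅)]>
t=9: <S=[2 :: 1], E={q↦1}, C=[(λy. 6) :: AP :: PRIM2(add) :: (λv. 2) :: AP], D=[(∅, ∅, ∅)]>
t=10: <S=[clo(λy. 6, {q↦1}) :: 2 :: 1], E={q↦1}, C=[AP :: PRIM2(add) :: (λv. 2) :: AP], D=[(∅, ∅, ∅)]>
t=11: <S=∅, E={y↦2, q↦1}, C=[6], D=[([1], {q↦1}, [PRIM2(add) :: (λv. 2) :: AP]) :: (∅, ∅, ∅)]>
t=12: <S=[6], E={y↦2, q↦1}, C=∅, D=[([1], {q↦1}, [PRIM2(add) :: (λv. 2) :: AP]) :: (∅, ∅, ∅)]>
t=13: <S=[6 :: 1], E={q↦1}, C=[PRIM2(add) :: (λv. 2) :: AP], D=[(∅, ∅, ∅)]>
t=14: <S=[7], E={q↦1}, C=[(λv. 2) :: AP], D=[(∅, ∅, ∅)]>
t=15: <S=[clo(λv. 2, {q↦1}) :: 7], E={q↦1}, C=[AP], D=[(∅, ∅, ∅)]>
t=16: <S=∅, E={v↦7, q↦1}, C=[2], D=[(∅, {q↦1}, ∅) :: (∅, ∅, ∅)]>
t=17: <S=[2], E={v↦7, q↦1}, C=∅, D=[(∅, {q↦1}, ∅) :: (∅, ∅, ∅)]>
t=18: <S=[2], E={q↦1}, C=∅, D=[(∅, ∅, ∅)]>
t=19: <S=[2], E=∅, C=∅, D=∅>
→ final value 2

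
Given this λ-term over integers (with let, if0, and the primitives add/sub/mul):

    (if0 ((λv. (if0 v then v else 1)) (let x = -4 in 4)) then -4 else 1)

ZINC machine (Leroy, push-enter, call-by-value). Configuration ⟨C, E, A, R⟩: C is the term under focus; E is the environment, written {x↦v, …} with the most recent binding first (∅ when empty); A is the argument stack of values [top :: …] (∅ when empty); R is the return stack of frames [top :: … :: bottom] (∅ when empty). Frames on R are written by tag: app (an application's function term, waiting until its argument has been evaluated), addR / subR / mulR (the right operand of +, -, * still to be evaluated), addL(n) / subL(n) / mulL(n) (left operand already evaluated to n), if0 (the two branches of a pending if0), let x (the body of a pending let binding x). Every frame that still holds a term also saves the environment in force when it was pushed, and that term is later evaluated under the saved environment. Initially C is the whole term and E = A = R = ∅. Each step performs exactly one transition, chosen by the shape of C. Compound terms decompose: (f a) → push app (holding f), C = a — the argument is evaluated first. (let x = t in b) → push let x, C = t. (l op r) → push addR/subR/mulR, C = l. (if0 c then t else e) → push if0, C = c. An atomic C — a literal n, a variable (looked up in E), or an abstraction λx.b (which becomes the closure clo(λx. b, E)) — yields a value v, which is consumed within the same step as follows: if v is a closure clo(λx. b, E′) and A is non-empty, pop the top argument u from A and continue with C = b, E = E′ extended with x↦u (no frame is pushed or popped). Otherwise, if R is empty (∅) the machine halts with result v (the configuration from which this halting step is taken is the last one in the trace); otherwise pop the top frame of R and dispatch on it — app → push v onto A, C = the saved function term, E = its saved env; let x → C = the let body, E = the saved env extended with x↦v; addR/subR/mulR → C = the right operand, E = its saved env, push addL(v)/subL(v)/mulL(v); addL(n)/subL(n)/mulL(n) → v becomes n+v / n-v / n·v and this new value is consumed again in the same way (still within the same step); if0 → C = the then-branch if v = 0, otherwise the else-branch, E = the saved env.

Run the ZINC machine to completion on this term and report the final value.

Answer: 1

Execution trace:
[0] <C=(if0 ((λv. (if0 v then v else 1)) (let x = -4 in 4)) then -4 else 1), E=∅, A=∅, R=∅>
[1] <C=((λv. (if0 v then v else 1)) (let x = -4 in 4)), E=∅, A=∅, R=[if0]>
[2] <C=(let x = -4 in 4), E=∅, A=∅, R=[app :: if0]>
[3] <C=-4, E=∅, A=∅, R=[let x :: app :: if0]>
[4] <C=4, E={x↦-4}, A=∅, R=[app :: if0]>
[5] <C=(λv. (if0 v then v else 1)), E=∅, A=[4], R=[if0]>
[6] <C=(if0 v then v else 1), E={v↦4}, A=∅, R=[if0]>
[7] <C=v, E={v↦4}, A=∅, R=[if0 :: if0]>
[8] <C=1, E={v↦4}, A=∅, R=[if0]>
[9] <C=1, E=∅, A=∅, R=∅>
→ final value 1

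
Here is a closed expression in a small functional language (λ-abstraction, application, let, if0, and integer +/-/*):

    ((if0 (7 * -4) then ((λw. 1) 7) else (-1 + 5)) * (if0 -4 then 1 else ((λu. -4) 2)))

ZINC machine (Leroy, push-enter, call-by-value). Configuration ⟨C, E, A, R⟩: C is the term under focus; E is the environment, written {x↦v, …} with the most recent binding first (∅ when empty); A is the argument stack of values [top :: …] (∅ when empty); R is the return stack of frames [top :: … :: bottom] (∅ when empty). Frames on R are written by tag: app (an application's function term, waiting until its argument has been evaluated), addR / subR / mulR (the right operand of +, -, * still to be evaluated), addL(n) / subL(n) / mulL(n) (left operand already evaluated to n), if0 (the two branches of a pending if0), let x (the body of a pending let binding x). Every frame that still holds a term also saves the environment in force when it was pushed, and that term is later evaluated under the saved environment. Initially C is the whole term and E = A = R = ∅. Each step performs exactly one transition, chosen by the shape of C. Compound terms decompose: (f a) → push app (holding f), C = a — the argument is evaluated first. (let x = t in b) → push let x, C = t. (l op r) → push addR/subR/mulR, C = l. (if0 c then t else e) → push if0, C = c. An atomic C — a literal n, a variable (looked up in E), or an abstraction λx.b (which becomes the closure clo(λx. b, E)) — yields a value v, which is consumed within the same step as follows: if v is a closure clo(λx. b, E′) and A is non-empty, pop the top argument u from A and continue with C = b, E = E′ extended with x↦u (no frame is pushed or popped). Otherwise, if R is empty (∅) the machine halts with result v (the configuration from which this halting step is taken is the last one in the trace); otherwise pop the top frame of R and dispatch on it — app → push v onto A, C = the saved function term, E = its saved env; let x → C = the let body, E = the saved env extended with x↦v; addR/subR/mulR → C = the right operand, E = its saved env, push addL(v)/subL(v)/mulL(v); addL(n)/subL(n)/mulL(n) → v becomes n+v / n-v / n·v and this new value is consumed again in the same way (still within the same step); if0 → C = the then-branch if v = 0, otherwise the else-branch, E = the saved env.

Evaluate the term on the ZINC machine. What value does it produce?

[0] ⟨C=((if0 (7 * -4) then ((λw. 1) 7) else (-1 + 5)) * (if0 -4 then 1 else ((λu. -4) 2))); E=∅; A=∅; R=∅⟩
[1] ⟨C=(if0 (7 * -4) then ((λw. 1) 7) else (-1 + 5)); E=∅; A=∅; R=[mulR]⟩
[2] ⟨C=(7 * -4); E=∅; A=∅; R=[if0 :: mulR]⟩
[3] ⟨C=7; E=∅; A=∅; R=[mulR :: if0 :: mulR]⟩
[4] ⟨C=-4; E=∅; A=∅; R=[mulL(7) :: if0 :: mulR]⟩
[5] ⟨C=(-1 + 5); E=∅; A=∅; R=[mulR]⟩
[6] ⟨C=-1; E=∅; A=∅; R=[addR :: mulR]⟩
[7] ⟨C=5; E=∅; A=∅; R=[addL(-1) :: mulR]⟩
[8] ⟨C=(if0 -4 then 1 else ((λu. -4) 2)); E=∅; A=∅; R=[mulL(4)]⟩
[9] ⟨C=-4; E=∅; A=∅; R=[if0 :: mulL(4)]⟩
[10] ⟨C=((λu. -4) 2); E=∅; A=∅; R=[mulL(4)]⟩
[11] ⟨C=2; E=∅; A=∅; R=[app :: mulL(4)]⟩
[12] ⟨C=(λu. -4); E=∅; A=[2]; R=[mulL(4)]⟩
[13] ⟨C=-4; E={u↦2}; A=∅; R=[mulL(4)]⟩
→ final value -16

Answer: -16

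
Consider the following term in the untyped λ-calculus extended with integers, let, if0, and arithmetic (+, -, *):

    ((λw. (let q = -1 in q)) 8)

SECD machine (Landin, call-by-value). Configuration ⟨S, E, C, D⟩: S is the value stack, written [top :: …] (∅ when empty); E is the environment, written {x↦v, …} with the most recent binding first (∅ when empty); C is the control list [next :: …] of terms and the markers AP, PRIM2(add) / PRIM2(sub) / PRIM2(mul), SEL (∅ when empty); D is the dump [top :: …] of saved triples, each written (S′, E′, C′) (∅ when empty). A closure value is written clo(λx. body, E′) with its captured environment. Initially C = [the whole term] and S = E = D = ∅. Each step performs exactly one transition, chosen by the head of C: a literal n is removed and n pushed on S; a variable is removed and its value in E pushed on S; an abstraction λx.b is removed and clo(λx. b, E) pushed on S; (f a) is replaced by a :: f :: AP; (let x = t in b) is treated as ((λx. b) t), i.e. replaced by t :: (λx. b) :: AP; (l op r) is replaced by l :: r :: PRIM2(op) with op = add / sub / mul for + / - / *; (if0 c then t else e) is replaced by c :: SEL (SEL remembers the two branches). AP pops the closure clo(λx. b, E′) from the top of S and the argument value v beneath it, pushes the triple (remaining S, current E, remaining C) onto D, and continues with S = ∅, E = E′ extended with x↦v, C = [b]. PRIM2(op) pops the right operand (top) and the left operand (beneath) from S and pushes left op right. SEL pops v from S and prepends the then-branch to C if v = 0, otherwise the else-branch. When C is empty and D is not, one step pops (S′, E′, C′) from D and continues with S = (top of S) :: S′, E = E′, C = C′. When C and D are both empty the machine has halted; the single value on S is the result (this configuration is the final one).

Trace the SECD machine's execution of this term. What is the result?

Answer: -1

Machine steps:
step 0: <S=∅, E=∅, C=[((λw. (let q = -1 in q)) 8)], D=∅>
step 1: <S=∅, E=∅, C=[8 :: (λw. (let q = -1 in q)) :: AP], D=∅>
step 2: <S=[8], E=∅, C=[(λw. (let q = -1 in q)) :: AP], D=∅>
step 3: <S=[clo(λw. (let q = -1 in q), ∅) :: 8], E=∅, C=[AP], D=∅>
step 4: <S=∅, E={w↦8}, C=[(let q = -1 in q)], D=[(∅, ∅, ∅)]>
step 5: <S=∅, E={w↦8}, C=[-1 :: (λq. q) :: AP], D=[(∅, ∅, ∅)]>
step 6: <S=[-1], E={w↦8}, C=[(λq. q) :: AP], D=[(∅, ∅, ∅)]>
step 7: <S=[clo(λq. q, {w↦8}) :: -1], E={w↦8}, C=[AP], D=[(∅, ∅, ∅)]>
step 8: <S=∅, E={q↦-1, w↦8}, C=[q], D=[(∅, {w↦8}, ∅) :: (∅, ∅, ∅)]>
step 9: <S=[-1], E={q↦-1, w↦8}, C=∅, D=[(∅, {w↦8}, ∅) :: (∅, ∅, ∅)]>
step 10: <S=[-1], E={w↦8}, C=∅, D=[(∅, ∅, ∅)]>
step 11: <S=[-1], E=∅, C=∅, D=∅>
→ final value -1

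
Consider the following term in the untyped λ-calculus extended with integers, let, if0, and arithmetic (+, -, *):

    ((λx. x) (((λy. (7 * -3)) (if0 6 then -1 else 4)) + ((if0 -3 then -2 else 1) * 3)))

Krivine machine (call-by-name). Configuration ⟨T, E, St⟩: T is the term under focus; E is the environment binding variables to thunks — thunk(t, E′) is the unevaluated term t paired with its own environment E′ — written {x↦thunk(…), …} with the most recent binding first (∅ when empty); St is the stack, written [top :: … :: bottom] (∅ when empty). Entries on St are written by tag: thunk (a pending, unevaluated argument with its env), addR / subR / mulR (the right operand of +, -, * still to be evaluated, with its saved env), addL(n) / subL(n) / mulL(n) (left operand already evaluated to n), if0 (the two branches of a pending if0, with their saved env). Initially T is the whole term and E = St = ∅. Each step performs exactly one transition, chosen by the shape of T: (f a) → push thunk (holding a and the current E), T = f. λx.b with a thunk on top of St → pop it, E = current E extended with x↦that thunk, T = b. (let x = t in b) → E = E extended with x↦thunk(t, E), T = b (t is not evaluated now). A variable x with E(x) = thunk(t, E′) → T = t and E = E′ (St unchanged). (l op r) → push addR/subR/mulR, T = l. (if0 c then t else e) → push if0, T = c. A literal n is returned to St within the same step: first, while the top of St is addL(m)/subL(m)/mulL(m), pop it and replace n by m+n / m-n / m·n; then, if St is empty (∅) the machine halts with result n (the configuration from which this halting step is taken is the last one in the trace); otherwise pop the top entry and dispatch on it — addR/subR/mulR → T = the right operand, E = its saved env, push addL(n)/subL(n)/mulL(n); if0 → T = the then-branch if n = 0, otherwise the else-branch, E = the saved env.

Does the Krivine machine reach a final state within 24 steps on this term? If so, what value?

Answer: -18

Execution trace:
[0] [T=((λx. x) (((λy. (7 * -3)) (if0 6 then -1 else 4)) + ((if0 -3 then -2 else 1) * 3))) | E=∅ | St=∅]
[1] [T=(λx. x) | E=∅ | St=[thunk]]
[2] [T=x | E={x↦thunk((((λy. (7 * -3)) (if0 6 then -1 else 4)) + ((if0 -3 then -2 else 1) * 3)), ∅)} | St=∅]
[3] [T=(((λy. (7 * -3)) (if0 6 then -1 else 4)) + ((if0 -3 then -2 else 1) * 3)) | E=∅ | St=∅]
[4] [T=((λy. (7 * -3)) (if0 6 then -1 else 4)) | E=∅ | St=[addR]]
[5] [T=(λy. (7 * -3)) | E=∅ | St=[thunk :: addR]]
[6] [T=(7 * -3) | E={y↦thunk((if0 6 then -1 else 4), ∅)} | St=[addR]]
[7] [T=7 | E={y↦thunk((if0 6 then -1 else 4), ∅)} | St=[mulR :: addR]]
[8] [T=-3 | E={y↦thunk((if0 6 then -1 else 4), ∅)} | St=[mulL(7) :: addR]]
[9] [T=((if0 -3 then -2 else 1) * 3) | E=∅ | St=[addL(-21)]]
[10] [T=(if0 -3 then -2 else 1) | E=∅ | St=[mulR :: addL(-21)]]
[11] [T=-3 | E=∅ | St=[if0 :: mulR :: addL(-21)]]
[12] [T=1 | E=∅ | St=[mulR :: addL(-21)]]
[13] [T=3 | E=∅ | St=[mulL(1) :: addL(-21)]]
→ final value -18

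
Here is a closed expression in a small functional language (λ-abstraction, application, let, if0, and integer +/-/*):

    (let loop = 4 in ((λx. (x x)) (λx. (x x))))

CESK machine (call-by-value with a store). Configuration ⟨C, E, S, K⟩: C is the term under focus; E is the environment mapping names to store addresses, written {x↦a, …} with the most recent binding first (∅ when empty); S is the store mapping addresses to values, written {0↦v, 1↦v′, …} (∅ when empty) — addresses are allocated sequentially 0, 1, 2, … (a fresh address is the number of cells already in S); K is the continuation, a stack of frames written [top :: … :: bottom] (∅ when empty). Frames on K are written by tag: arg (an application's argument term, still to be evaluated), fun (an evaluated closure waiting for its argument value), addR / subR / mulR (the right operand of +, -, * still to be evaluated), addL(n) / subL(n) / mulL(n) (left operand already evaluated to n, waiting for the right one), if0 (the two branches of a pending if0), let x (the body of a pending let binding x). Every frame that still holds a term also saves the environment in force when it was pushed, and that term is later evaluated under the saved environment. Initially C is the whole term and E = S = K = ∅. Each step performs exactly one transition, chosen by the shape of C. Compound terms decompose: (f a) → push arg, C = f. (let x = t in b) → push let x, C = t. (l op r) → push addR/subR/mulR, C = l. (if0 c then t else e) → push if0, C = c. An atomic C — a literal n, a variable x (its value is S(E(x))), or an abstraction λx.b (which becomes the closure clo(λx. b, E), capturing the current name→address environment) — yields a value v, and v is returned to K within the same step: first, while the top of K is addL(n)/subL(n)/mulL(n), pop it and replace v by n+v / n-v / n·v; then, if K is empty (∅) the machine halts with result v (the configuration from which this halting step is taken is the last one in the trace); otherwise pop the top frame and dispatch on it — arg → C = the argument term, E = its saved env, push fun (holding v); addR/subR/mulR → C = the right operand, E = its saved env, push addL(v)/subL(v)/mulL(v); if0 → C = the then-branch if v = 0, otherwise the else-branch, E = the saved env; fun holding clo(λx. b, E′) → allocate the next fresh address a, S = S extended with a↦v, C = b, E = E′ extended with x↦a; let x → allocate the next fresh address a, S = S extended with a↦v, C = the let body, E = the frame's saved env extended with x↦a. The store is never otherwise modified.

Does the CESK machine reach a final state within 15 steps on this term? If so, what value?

Answer: DIVERGES (no final state within 15 steps)

Derivation:
[0] <C=(let loop = 4 in ((λx. (x x)) (λx. (x x)))), E=∅, S=∅, K=∅>
[1] <C=4, E=∅, S=∅, K=[let loop]>
[2] <C=((λx. (x x)) (λx. (x x))), E={loop↦0}, S={0↦4}, K=∅>
[3] <C=(λx. (x x)), E={loop↦0}, S={0↦4}, K=[arg]>
[4] <C=(λx. (x x)), E={loop↦0}, S={0↦4}, K=[fun]>
[5] <C=(x x), E={x↦1, loop↦0}, S={0↦4, 1↦clo(λx. (x x), {loop↦0})}, K=∅>
[6] <C=x, E={x↦1, loop↦0}, S={0↦4, 1↦clo(λx. (x x), {loop↦0})}, K=[arg]>
[7] <C=x, E={x↦1, loop↦0}, S={0↦4, 1↦clo(λx. (x x), {loop↦0})}, K=[fun]>
[8] <C=(x x), E={x↦2, loop↦0}, S={0↦4, 1↦clo(λx. (x x), {loop↦0}), 2↦clo(λx. (x x), {loop↦0})}, K=∅>
[9] <C=x, E={x↦2, loop↦0}, S={0↦4, 1↦clo(λx. (x x), {loop↦0}), 2↦clo(λx. (x x), {loop↦0})}, K=[arg]>
[10] <C=x, E={x↦2, loop↦0}, S={0↦4, 1↦clo(λx. (x x), {loop↦0}), 2↦clo(λx. (x x), {loop↦0})}, K=[fun]>
[11] <C=(x x), E={x↦3, loop↦0}, S={0↦4, 1↦clo(λx. (x x), {loop↦0}), 2↦clo(λx. (x x), {loop↦0}), 3↦clo(λx. (x x), {loop↦0})}, K=∅>
[12] <C=x, E={x↦3, loop↦0}, S={0↦4, 1↦clo(λx. (x x), {loop↦0}), 2↦clo(λx. (x x), {loop↦0}), 3↦clo(λx. (x x), {loop↦0})}, K=[arg]>
[13] <C=x, E={x↦3, loop↦0}, S={0↦4, 1↦clo(λx. (x x), {loop↦0}), 2↦clo(λx. (x x), {loop↦0}), 3↦clo(λx. (x x), {loop↦0})}, K=[fun]>
[14] <C=(x x), E={x↦4, loop↦0}, S={0↦4, 1↦clo(λx. (x x), {loop↦0}), 2↦clo(λx. (x x), {loop↦0}), 3↦clo(λx. (x x), {loop↦0}), 4↦clo(λx. (x x), {loop↦0})}, K=∅>
[15] <C=x, E={x↦4, loop↦0}, S={0↦4, 1↦clo(λx. (x x), {loop↦0}), 2↦clo(λx. (x x), {loop↦0}), 3↦clo(λx. (x x), {loop↦0}), 4↦clo(λx. (x x), {loop↦0})}, K=[arg]>
→ 15 transitions taken and the configuration is still not final: no result within 15 steps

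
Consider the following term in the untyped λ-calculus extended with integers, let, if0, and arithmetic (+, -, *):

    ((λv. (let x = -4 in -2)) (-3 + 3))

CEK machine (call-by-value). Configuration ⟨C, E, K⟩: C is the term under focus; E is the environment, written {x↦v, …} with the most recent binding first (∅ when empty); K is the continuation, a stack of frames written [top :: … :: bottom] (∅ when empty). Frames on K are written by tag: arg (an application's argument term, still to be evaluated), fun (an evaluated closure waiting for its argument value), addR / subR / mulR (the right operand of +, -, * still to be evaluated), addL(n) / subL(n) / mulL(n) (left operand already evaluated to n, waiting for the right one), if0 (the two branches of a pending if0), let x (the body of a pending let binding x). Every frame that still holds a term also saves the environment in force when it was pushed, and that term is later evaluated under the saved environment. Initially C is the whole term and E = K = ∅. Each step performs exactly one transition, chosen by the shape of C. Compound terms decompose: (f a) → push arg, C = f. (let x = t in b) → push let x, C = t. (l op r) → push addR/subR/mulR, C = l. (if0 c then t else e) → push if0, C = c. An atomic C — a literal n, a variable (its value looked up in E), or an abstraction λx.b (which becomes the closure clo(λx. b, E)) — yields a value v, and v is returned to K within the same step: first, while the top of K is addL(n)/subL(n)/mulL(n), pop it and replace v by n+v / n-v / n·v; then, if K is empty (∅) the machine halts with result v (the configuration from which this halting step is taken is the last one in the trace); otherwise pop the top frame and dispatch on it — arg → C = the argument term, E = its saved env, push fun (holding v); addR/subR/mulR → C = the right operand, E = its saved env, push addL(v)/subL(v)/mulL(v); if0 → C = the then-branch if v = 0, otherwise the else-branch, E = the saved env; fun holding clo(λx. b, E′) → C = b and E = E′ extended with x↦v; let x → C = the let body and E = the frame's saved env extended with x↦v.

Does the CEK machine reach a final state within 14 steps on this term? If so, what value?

Answer: -2

Derivation:
step 0: ⟨C=((λv. (let x = -4 in -2)) (-3 + 3)); E=∅; K=∅⟩
step 1: ⟨C=(λv. (let x = -4 in -2)); E=∅; K=[arg]⟩
step 2: ⟨C=(-3 + 3); E=∅; K=[fun]⟩
step 3: ⟨C=-3; E=∅; K=[addR :: fun]⟩
step 4: ⟨C=3; E=∅; K=[addL(-3) :: fun]⟩
step 5: ⟨C=(let x = -4 in -2); E={v↦0}; K=∅⟩
step 6: ⟨C=-4; E={v↦0}; K=[let x]⟩
step 7: ⟨C=-2; E={x↦-4, v↦0}; K=∅⟩
→ final value -2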